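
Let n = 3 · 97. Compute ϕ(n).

φ(3) = 3 − 1 = 2.
φ(97) = 97 − 1 = 96.
φ(291) = 2 × 96 = 192.

192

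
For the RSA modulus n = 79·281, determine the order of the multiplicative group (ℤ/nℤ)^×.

21840

φ(22199) = 22199 · (1 − 1/79) · (1 − 1/281)
       = 22199 · 21840/22199 = 21840.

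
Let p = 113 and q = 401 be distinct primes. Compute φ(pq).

44800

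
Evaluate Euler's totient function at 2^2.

2

φ(4) = 4 · (1 − 1/2)
       = 4 · 1/2 = 2.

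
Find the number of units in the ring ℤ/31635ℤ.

15552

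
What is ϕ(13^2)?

156

φ(13^2) = 13^2 − 13^1 = 169 − 13 = 156.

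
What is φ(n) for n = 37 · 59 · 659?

1373904

φ(37) = 37 − 1 = 36.
φ(59) = 59 − 1 = 58.
φ(659) = 659 − 1 = 658.
Multiply: 36 · 58 · 658 = 1373904.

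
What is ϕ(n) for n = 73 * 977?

φ(71321) = 71321 · (1 − 1/73) · (1 − 1/977)
       = 71321 · 70272/71321 = 70272.

70272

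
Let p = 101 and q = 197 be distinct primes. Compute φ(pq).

19600

For distinct primes, φ(pq) = (p−1)(q−1) = 100 × 196 = 19600.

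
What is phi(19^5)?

φ(2476099) = 2476099 · (1 − 1/19)
       = 2476099 · 18/19 = 2345778.

2345778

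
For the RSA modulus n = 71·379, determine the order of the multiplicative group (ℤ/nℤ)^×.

26460

φ(26909) = 26909 · (1 − 1/71) · (1 − 1/379)
       = 26909 · 26460/26909 = 26460.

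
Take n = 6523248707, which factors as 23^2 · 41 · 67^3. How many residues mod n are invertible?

5996585760

φ(23^2) = 23^1·(23−1) = 23·22 = 506.
φ(41) = 41 − 1 = 40.
φ(67^3) = 67^3 − 67^2 = 300763 − 4489 = 296274.
Multiply: 506 · 40 · 296274 = 5996585760.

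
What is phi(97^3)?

φ(912673) = 912673 · (1 − 1/97)
       = 912673 · 96/97 = 903264.

903264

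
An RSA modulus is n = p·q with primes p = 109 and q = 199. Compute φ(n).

21384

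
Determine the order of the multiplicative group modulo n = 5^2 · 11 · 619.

123600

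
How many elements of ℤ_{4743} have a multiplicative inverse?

4743 = 3**2 · 17 · 31.
φ(3^2) = 3^2 − 3^1 = 9 − 3 = 6.
φ(17) = 17 − 1 = 16.
φ(31) = 31 − 1 = 30.
φ(4743) = 6 × 16 × 30 = 2880.

2880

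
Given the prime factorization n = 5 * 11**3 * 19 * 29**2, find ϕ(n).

70741440

φ(106340245) = 106340245 · (1 − 1/5) · (1 − 1/11) · (1 − 1/19) · (1 − 1/29)
       = 106340245 · 20160/30305 = 70741440.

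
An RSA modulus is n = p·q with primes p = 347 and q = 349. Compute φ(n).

120408

φ(121103) = 121103 · (1 − 1/347) · (1 − 1/349)
       = 121103 · 120408/121103 = 120408.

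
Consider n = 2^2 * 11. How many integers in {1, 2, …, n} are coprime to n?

φ(44) = 44 · (1 − 1/2) · (1 − 1/11)
       = 44 · 10/22 = 20.

20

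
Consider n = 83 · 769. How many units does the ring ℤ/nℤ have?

62976

φ(63827) = 63827 · (1 − 1/83) · (1 − 1/769)
       = 63827 · 62976/63827 = 62976.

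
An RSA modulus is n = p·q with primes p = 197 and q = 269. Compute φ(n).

φ(pq) = (p−1)(q−1) = 196 · 268 = 52528.

52528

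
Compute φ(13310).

4840

First factor: 13310 = 2 · 5 · 11^3.
φ(13310) = 13310 · (1 − 1/2) · (1 − 1/5) · (1 − 1/11)
       = 13310 · 40/110 = 4840.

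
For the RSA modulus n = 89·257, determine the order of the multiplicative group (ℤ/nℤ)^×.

φ(n) = (p − 1)(q − 1) = (89−1)(257−1) = 88·256 = 22528.

22528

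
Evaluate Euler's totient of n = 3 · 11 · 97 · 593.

1136640

φ(3) = 3 − 1 = 2.
φ(11) = 11 − 1 = 10.
φ(97) = 97 − 1 = 96.
φ(593) = 593 − 1 = 592.
Multiply: 2 · 10 · 96 · 592 = 1136640.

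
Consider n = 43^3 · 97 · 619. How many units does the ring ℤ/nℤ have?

4607293824

φ(4773838801) = 4773838801 · (1 − 1/43) · (1 − 1/97) · (1 − 1/619)
       = 4773838801 · 2491776/2581849 = 4607293824.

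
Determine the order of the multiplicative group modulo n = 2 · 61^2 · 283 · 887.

914458320

φ(1868098282) = 1868098282 · (1 − 1/2) · (1 − 1/61) · (1 − 1/283) · (1 − 1/887)
       = 1868098282 · 14991120/30624562 = 914458320.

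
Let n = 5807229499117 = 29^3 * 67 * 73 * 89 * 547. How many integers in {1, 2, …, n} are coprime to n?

5376575812608

φ(29^3) = 29^3 − 29^2 = 24389 − 841 = 23548.
φ(67) = 67 − 1 = 66.
φ(73) = 73 − 1 = 72.
φ(89) = 89 − 1 = 88.
φ(547) = 547 − 1 = 546.
Since φ is multiplicative, φ(5807229499117) = 23548 · 66 · 72 · 88 · 546 = 5376575812608.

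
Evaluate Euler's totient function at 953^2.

φ(908209) = 908209 · (1 − 1/953)
       = 908209 · 952/953 = 907256.

907256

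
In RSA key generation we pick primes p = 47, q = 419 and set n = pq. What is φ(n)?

19228

φ(19693) = 19693 · (1 − 1/47) · (1 − 1/419)
       = 19693 · 19228/19693 = 19228.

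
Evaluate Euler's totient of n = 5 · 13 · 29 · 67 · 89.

7805952

φ(11240255) = 11240255 · (1 − 1/5) · (1 − 1/13) · (1 − 1/29) · (1 − 1/67) · (1 − 1/89)
       = 11240255 · 7805952/11240255 = 7805952.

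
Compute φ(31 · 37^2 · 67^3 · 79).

923450505120

φ(31) = 31 − 1 = 30.
φ(37^2) = 37^1·(37−1) = 37·36 = 1332.
φ(67^3) = 67^2·(67−1) = 4489·66 = 296274.
φ(79) = 79 − 1 = 78.
Multiply: 30 · 1332 · 296274 · 78 = 923450505120.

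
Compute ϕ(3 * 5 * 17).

128

φ(3) = 3 − 1 = 2.
φ(5) = 5 − 1 = 4.
φ(17) = 17 − 1 = 16.
φ(255) = 2 × 4 × 16 = 128.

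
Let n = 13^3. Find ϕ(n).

2028

φ(13^3) = 13^2·(13−1) = 169·12 = 2028.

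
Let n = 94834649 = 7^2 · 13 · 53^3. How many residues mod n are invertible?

73618272

φ(94834649) = 94834649 · (1 − 1/7) · (1 − 1/13) · (1 − 1/53)
       = 94834649 · 3744/4823 = 73618272.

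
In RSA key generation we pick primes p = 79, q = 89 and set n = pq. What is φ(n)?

6864

For distinct primes, φ(pq) = (p−1)(q−1) = 78 × 88 = 6864.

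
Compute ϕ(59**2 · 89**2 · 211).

φ(5817903211) = 5817903211 · (1 − 1/59) · (1 − 1/89) · (1 − 1/211)
       = 5817903211 · 1071840/1107961 = 5628231840.

5628231840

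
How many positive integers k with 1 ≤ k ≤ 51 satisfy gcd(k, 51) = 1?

32

Factor 51: 51 = 3 × 17.
φ(51) = 51 · (1 − 1/3) · (1 − 1/17)
       = 51 · 32/51 = 32.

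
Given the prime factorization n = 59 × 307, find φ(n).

φ(18113) = 18113 · (1 − 1/59) · (1 − 1/307)
       = 18113 · 17748/18113 = 17748.

17748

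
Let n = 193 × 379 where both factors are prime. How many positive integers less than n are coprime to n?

φ(193) = 193 − 1 = 192.
φ(379) = 379 − 1 = 378.
Since φ is multiplicative, φ(73147) = 192 · 378 = 72576.

72576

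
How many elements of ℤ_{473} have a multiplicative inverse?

420

Prime factorization: 473 = 11 · 43.
φ(473) = 473 · (1 − 1/11) · (1 − 1/43)
       = 473 · 420/473 = 420.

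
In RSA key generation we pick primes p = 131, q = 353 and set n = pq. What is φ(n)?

45760

φ(pq) = (p−1)(q−1) = 130 · 352 = 45760.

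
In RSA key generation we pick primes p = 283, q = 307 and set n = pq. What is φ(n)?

86292

φ(pq) = (p−1)(q−1) = 282 · 306 = 86292.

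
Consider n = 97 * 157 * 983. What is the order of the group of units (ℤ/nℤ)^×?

14706432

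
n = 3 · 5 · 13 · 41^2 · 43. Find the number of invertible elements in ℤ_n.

6612480

φ(3) = 3 − 1 = 2.
φ(5) = 5 − 1 = 4.
φ(13) = 13 − 1 = 12.
φ(41^2) = 41^2 − 41^1 = 1681 − 41 = 1640.
φ(43) = 43 − 1 = 42.
Multiply: 2 · 4 · 12 · 1640 · 42 = 6612480.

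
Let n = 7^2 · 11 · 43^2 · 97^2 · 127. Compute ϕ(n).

φ(7^2) = 7^1·(7−1) = 7·6 = 42.
φ(11) = 11 − 1 = 10.
φ(43^2) = 43^1·(43−1) = 43·42 = 1806.
φ(97^2) = 97^1·(97−1) = 97·96 = 9312.
φ(127) = 127 − 1 = 126.
Multiply: 42 · 10 · 1806 · 9312 · 126 = 889980618240.

889980618240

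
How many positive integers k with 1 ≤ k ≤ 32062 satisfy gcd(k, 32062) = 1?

Factor 32062: 32062 = 2 * 17 * 23 * 41.
φ(32062) = 32062 · (1 − 1/2) · (1 − 1/17) · (1 − 1/23) · (1 − 1/41)
       = 32062 · 14080/32062 = 14080.

14080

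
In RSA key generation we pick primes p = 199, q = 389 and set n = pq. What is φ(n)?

For distinct primes, φ(pq) = (p−1)(q−1) = 198 × 388 = 76824.

76824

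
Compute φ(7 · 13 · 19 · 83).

φ(143507) = 143507 · (1 − 1/7) · (1 − 1/13) · (1 − 1/19) · (1 − 1/83)
       = 143507 · 106272/143507 = 106272.

106272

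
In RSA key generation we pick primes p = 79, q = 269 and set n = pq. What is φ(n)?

φ(pq) = (p−1)(q−1) = 78 · 268 = 20904.

20904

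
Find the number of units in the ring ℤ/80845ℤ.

57024

Factor 80845: 80845 = 5 * 19 * 23 * 37.
φ(80845) = 80845 · (1 − 1/5) · (1 − 1/19) · (1 − 1/23) · (1 − 1/37)
       = 80845 · 57024/80845 = 57024.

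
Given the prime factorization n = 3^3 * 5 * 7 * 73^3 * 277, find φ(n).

45747887616

φ(101831035005) = 101831035005 · (1 − 1/3) · (1 − 1/5) · (1 − 1/7) · (1 − 1/73) · (1 − 1/277)
       = 101831035005 · 953856/2123205 = 45747887616.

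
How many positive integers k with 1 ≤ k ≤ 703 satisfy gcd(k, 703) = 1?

648

Factor 703: 703 = 19 * 37.
φ(19) = 19 − 1 = 18.
φ(37) = 37 − 1 = 36.
Multiply: 18 · 36 = 648.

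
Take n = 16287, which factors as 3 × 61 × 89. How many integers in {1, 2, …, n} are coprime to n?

φ(3) = 3 − 1 = 2.
φ(61) = 61 − 1 = 60.
φ(89) = 89 − 1 = 88.
Since φ is multiplicative, φ(16287) = 2 · 60 · 88 = 10560.

10560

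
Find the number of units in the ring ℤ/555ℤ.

555 = 3 × 5 × 37.
φ(555) = 555 · (1 − 1/3) · (1 − 1/5) · (1 − 1/37)
       = 555 · 288/555 = 288.

288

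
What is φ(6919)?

5760

6919 = 11 · 17 · 37.
φ(11) = 11 − 1 = 10.
φ(17) = 17 − 1 = 16.
φ(37) = 37 − 1 = 36.
φ(6919) = 10 × 16 × 36 = 5760.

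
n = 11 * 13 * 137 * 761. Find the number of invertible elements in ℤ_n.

φ(14908751) = 14908751 · (1 − 1/11) · (1 − 1/13) · (1 − 1/137) · (1 − 1/761)
       = 14908751 · 12403200/14908751 = 12403200.

12403200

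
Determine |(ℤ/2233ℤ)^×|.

1680

2233 = 7 × 11 × 29.
φ(7) = 7 − 1 = 6.
φ(11) = 11 − 1 = 10.
φ(29) = 29 − 1 = 28.
Since φ is multiplicative, φ(2233) = 6 · 10 · 28 = 1680.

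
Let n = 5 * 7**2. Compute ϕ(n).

φ(245) = 245 · (1 − 1/5) · (1 − 1/7)
       = 245 · 24/35 = 168.

168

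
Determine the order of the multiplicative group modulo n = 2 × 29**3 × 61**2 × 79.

φ(14338732102) = 14338732102 · (1 − 1/2) · (1 − 1/29) · (1 − 1/61) · (1 − 1/79)
       = 14338732102 · 131040/279502 = 6722483040.

6722483040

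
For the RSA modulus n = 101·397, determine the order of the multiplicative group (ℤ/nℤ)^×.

For distinct primes, φ(pq) = (p−1)(q−1) = 100 × 396 = 39600.

39600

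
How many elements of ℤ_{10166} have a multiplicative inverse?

Prime factorization: 10166 = 2 * 13 * 17 * 23.
φ(2) = 2 − 1 = 1.
φ(13) = 13 − 1 = 12.
φ(17) = 17 − 1 = 16.
φ(23) = 23 − 1 = 22.
Multiply: 1 · 12 · 16 · 22 = 4224.

4224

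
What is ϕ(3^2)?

6

φ(3^2) = 3^1·(3−1) = 3·2 = 6.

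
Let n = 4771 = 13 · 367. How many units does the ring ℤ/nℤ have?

4392

φ(13) = 13 − 1 = 12.
φ(367) = 367 − 1 = 366.
Multiply: 12 · 366 = 4392.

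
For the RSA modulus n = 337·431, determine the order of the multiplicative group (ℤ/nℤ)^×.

144480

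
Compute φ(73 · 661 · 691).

32788800

φ(73) = 73 − 1 = 72.
φ(661) = 661 − 1 = 660.
φ(691) = 691 − 1 = 690.
Multiply: 72 · 660 · 690 = 32788800.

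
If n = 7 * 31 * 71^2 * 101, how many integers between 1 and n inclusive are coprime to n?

89460000

φ(110483597) = 110483597 · (1 − 1/7) · (1 − 1/31) · (1 − 1/71) · (1 − 1/101)
       = 110483597 · 1260000/1556107 = 89460000.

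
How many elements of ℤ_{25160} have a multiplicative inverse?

9216

Prime factorization: 25160 = 2^3 · 5 · 17 · 37.
φ(2^3) = 2^2·(2−1) = 4·1 = 4.
φ(5) = 5 − 1 = 4.
φ(17) = 17 − 1 = 16.
φ(37) = 37 − 1 = 36.
Multiply: 4 · 4 · 16 · 36 = 9216.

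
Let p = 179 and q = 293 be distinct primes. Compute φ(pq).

51976

φ(pq) = (p−1)(q−1) = 178 · 292 = 51976.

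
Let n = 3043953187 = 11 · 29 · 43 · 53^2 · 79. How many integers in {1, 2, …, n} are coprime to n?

φ(3043953187) = 3043953187 · (1 − 1/11) · (1 − 1/29) · (1 − 1/43) · (1 − 1/53) · (1 − 1/79)
       = 3043953187 · 47698560/57433079 = 2528023680.

2528023680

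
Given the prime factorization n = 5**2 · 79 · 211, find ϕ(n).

327600

φ(5^2) = 5^1·(5−1) = 5·4 = 20.
φ(79) = 79 − 1 = 78.
φ(211) = 211 − 1 = 210.
φ(416725) = 20 × 78 × 210 = 327600.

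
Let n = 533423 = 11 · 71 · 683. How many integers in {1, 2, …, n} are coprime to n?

477400

φ(11) = 11 − 1 = 10.
φ(71) = 71 − 1 = 70.
φ(683) = 683 − 1 = 682.
φ(533423) = 10 × 70 × 682 = 477400.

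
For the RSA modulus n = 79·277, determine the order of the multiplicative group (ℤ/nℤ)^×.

φ(21883) = 21883 · (1 − 1/79) · (1 − 1/277)
       = 21883 · 21528/21883 = 21528.

21528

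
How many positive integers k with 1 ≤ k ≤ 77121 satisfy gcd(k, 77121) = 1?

77121 = 3^2 · 11 · 19 · 41.
φ(3^2) = 3^1·(3−1) = 3·2 = 6.
φ(11) = 11 − 1 = 10.
φ(19) = 19 − 1 = 18.
φ(41) = 41 − 1 = 40.
Since φ is multiplicative, φ(77121) = 6 · 10 · 18 · 40 = 43200.

43200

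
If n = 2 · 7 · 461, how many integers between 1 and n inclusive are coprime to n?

φ(2) = 2 − 1 = 1.
φ(7) = 7 − 1 = 6.
φ(461) = 461 − 1 = 460.
φ(6454) = 1 × 6 × 460 = 2760.

2760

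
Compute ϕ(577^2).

332352

φ(332929) = 332929 · (1 − 1/577)
       = 332929 · 576/577 = 332352.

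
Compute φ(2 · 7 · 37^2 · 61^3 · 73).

128469162240

φ(2) = 2 − 1 = 1.
φ(7) = 7 − 1 = 6.
φ(37^2) = 37^2 − 37^1 = 1369 − 37 = 1332.
φ(61^3) = 61^3 − 61^2 = 226981 − 3721 = 223260.
φ(73) = 73 − 1 = 72.
φ(317573202758) = 1 × 6 × 1332 × 223260 × 72 = 128469162240.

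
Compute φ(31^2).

930

φ(961) = 961 · (1 − 1/31)
       = 961 · 30/31 = 930.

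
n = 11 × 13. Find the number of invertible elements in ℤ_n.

120

φ(11) = 11 − 1 = 10.
φ(13) = 13 − 1 = 12.
Multiply: 10 · 12 = 120.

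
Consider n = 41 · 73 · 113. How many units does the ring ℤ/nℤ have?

φ(41) = 41 − 1 = 40.
φ(73) = 73 − 1 = 72.
φ(113) = 113 − 1 = 112.
Multiply: 40 · 72 · 112 = 322560.

322560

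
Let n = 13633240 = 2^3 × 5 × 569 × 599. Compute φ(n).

5434624

φ(2^3) = 2^2·(2−1) = 4·1 = 4.
φ(5) = 5 − 1 = 4.
φ(569) = 569 − 1 = 568.
φ(599) = 599 − 1 = 598.
φ(13633240) = 4 × 4 × 568 × 598 = 5434624.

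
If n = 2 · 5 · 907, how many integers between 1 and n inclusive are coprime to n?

3624

φ(9070) = 9070 · (1 − 1/2) · (1 − 1/5) · (1 − 1/907)
       = 9070 · 3624/9070 = 3624.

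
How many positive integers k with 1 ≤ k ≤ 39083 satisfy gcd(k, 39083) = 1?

Factor 39083: 39083 = 11^2 · 17 · 19.
φ(11^2) = 11^1·(11−1) = 11·10 = 110.
φ(17) = 17 − 1 = 16.
φ(19) = 19 − 1 = 18.
Multiply: 110 · 16 · 18 = 31680.

31680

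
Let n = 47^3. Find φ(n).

101614

φ(47^3) = 47^3 − 47^2 = 103823 − 2209 = 101614.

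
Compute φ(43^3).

77658

φ(79507) = 79507 · (1 − 1/43)
       = 79507 · 42/43 = 77658.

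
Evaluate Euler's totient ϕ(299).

264

Prime factorization: 299 = 13 · 23.
φ(299) = 299 · (1 − 1/13) · (1 − 1/23)
       = 299 · 264/299 = 264.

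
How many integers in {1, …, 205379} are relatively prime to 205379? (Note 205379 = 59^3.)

φ(59^3) = 59^2·(59−1) = 3481·58 = 201898.

201898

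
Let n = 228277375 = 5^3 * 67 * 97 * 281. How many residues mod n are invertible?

177408000

φ(228277375) = 228277375 · (1 − 1/5) · (1 − 1/67) · (1 − 1/97) · (1 − 1/281)
       = 228277375 · 7096320/9131095 = 177408000.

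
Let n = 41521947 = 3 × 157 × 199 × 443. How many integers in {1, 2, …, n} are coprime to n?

27304992

φ(3) = 3 − 1 = 2.
φ(157) = 157 − 1 = 156.
φ(199) = 199 − 1 = 198.
φ(443) = 443 − 1 = 442.
φ(41521947) = 2 × 156 × 198 × 442 = 27304992.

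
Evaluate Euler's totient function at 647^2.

417962

φ(647^2) = 647^1·(647−1) = 647·646 = 417962.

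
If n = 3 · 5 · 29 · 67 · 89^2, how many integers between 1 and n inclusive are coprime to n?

115788288

φ(230857545) = 230857545 · (1 − 1/3) · (1 − 1/5) · (1 − 1/29) · (1 − 1/67) · (1 − 1/89)
       = 230857545 · 1300992/2593905 = 115788288.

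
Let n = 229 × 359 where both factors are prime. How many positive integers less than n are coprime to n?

81624

For distinct primes, φ(pq) = (p−1)(q−1) = 228 × 358 = 81624.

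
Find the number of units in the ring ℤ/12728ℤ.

6048

12728 = 2^3 × 37 × 43.
φ(12728) = 12728 · (1 − 1/2) · (1 − 1/37) · (1 − 1/43)
       = 12728 · 1512/3182 = 6048.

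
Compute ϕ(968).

968 = 2**3 · 11**2.
φ(2^3) = 2^2·(2−1) = 4·1 = 4.
φ(11^2) = 11^1·(11−1) = 11·10 = 110.
Since φ is multiplicative, φ(968) = 4 · 110 = 440.

440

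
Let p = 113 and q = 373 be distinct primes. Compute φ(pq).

φ(n) = (p − 1)(q − 1) = (113−1)(373−1) = 112·372 = 41664.

41664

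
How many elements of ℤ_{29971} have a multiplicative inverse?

First factor: 29971 = 17 · 41 · 43.
φ(17) = 17 − 1 = 16.
φ(41) = 41 − 1 = 40.
φ(43) = 43 − 1 = 42.
Since φ is multiplicative, φ(29971) = 16 · 40 · 42 = 26880.

26880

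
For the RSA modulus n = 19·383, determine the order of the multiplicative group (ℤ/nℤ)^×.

6876

φ(pq) = (p−1)(q−1) = 18 · 382 = 6876.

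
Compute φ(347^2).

120062

φ(347^2) = 347^2 − 347^1 = 120409 − 347 = 120062.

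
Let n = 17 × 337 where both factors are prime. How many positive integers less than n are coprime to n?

5376

φ(n) = (p − 1)(q − 1) = (17−1)(337−1) = 16·336 = 5376.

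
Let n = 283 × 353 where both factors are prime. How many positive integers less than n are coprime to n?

φ(99899) = 99899 · (1 − 1/283) · (1 − 1/353)
       = 99899 · 99264/99899 = 99264.

99264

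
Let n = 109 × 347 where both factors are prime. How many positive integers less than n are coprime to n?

For distinct primes, φ(pq) = (p−1)(q−1) = 108 × 346 = 37368.

37368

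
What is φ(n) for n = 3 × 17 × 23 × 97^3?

635897856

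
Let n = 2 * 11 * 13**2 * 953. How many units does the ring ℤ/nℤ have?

φ(2) = 2 − 1 = 1.
φ(11) = 11 − 1 = 10.
φ(13^2) = 13^1·(13−1) = 13·12 = 156.
φ(953) = 953 − 1 = 952.
φ(3543254) = 1 × 10 × 156 × 952 = 1485120.

1485120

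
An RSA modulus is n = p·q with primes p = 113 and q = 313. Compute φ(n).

34944

φ(35369) = 35369 · (1 − 1/113) · (1 − 1/313)
       = 35369 · 34944/35369 = 34944.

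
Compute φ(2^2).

2

φ(4) = 4 · (1 − 1/2)
       = 4 · 1/2 = 2.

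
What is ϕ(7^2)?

42

φ(7^2) = 7^2 − 7^1 = 49 − 7 = 42.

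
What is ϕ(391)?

391 = 17 · 23.
φ(17) = 17 − 1 = 16.
φ(23) = 23 − 1 = 22.
φ(391) = 16 × 22 = 352.

352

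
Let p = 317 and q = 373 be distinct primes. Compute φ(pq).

117552

φ(pq) = (p−1)(q−1) = 316 · 372 = 117552.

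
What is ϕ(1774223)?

1524600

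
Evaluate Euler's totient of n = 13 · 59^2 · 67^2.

φ(13) = 13 − 1 = 12.
φ(59^2) = 59^1·(59−1) = 59·58 = 3422.
φ(67^2) = 67^1·(67−1) = 67·66 = 4422.
Since φ is multiplicative, φ(203140717) = 12 · 3422 · 4422 = 181585008.

181585008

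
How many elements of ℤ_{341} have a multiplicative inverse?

Prime factorization: 341 = 11 * 31.
φ(341) = 341 · (1 − 1/11) · (1 − 1/31)
       = 341 · 300/341 = 300.

300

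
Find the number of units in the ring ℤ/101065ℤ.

71680

Prime factorization: 101065 = 5 * 17 * 29 * 41.
φ(5) = 5 − 1 = 4.
φ(17) = 17 − 1 = 16.
φ(29) = 29 − 1 = 28.
φ(41) = 41 − 1 = 40.
φ(101065) = 4 × 16 × 28 × 40 = 71680.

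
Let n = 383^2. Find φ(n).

146306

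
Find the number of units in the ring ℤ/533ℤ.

Factor 533: 533 = 13 × 41.
φ(13) = 13 − 1 = 12.
φ(41) = 41 − 1 = 40.
Since φ is multiplicative, φ(533) = 12 · 40 = 480.

480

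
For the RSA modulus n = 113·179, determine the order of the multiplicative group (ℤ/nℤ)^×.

19936

φ(pq) = (p−1)(q−1) = 112 · 178 = 19936.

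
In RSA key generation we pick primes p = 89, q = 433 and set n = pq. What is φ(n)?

38016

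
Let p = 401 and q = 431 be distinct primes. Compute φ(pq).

φ(172831) = 172831 · (1 − 1/401) · (1 − 1/431)
       = 172831 · 172000/172831 = 172000.

172000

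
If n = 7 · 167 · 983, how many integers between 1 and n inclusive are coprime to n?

978072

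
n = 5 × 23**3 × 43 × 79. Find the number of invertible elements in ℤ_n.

152504352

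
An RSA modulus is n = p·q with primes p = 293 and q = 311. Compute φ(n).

90520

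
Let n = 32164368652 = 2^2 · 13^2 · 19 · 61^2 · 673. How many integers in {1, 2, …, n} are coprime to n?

13812664320

φ(32164368652) = 32164368652 · (1 − 1/2) · (1 − 1/13) · (1 − 1/19) · (1 − 1/61) · (1 − 1/673)
       = 32164368652 · 8709120/20280182 = 13812664320.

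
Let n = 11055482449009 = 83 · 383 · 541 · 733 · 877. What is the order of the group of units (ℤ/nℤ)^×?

10846413630720

φ(83) = 83 − 1 = 82.
φ(383) = 383 − 1 = 382.
φ(541) = 541 − 1 = 540.
φ(733) = 733 − 1 = 732.
φ(877) = 877 − 1 = 876.
φ(11055482449009) = 82 × 382 × 540 × 732 × 876 = 10846413630720.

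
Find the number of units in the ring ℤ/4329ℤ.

Factor 4329: 4329 = 3^2 · 13 · 37.
φ(3^2) = 3^1·(3−1) = 3·2 = 6.
φ(13) = 13 − 1 = 12.
φ(37) = 37 − 1 = 36.
φ(4329) = 6 × 12 × 36 = 2592.

2592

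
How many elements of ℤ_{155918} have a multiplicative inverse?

63504

First factor: 155918 = 2 * 7**2 * 37 * 43.
φ(2) = 2 − 1 = 1.
φ(7^2) = 7^1·(7−1) = 7·6 = 42.
φ(37) = 37 − 1 = 36.
φ(43) = 43 − 1 = 42.
φ(155918) = 1 × 42 × 36 × 42 = 63504.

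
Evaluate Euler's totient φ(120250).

43200

Prime factorization: 120250 = 2 × 5**3 × 13 × 37.
φ(2) = 2 − 1 = 1.
φ(5^3) = 5^2·(5−1) = 25·4 = 100.
φ(13) = 13 − 1 = 12.
φ(37) = 37 − 1 = 36.
Multiply: 1 · 100 · 12 · 36 = 43200.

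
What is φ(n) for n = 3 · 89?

176

φ(267) = 267 · (1 − 1/3) · (1 − 1/89)
       = 267 · 176/267 = 176.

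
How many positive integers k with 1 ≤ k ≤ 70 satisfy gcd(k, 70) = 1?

24

Factor 70: 70 = 2 * 5 * 7.
φ(2) = 2 − 1 = 1.
φ(5) = 5 − 1 = 4.
φ(7) = 7 − 1 = 6.
Since φ is multiplicative, φ(70) = 1 · 4 · 6 = 24.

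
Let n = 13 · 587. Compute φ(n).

7032

φ(13) = 13 − 1 = 12.
φ(587) = 587 − 1 = 586.
φ(7631) = 12 × 586 = 7032.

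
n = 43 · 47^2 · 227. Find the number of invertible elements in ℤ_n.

φ(43) = 43 − 1 = 42.
φ(47^2) = 47^1·(47−1) = 47·46 = 2162.
φ(227) = 227 − 1 = 226.
Multiply: 42 · 2162 · 226 = 20521704.

20521704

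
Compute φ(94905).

46656

94905 = 3^3 · 5 · 19 · 37.
φ(94905) = 94905 · (1 − 1/3) · (1 − 1/5) · (1 − 1/19) · (1 − 1/37)
       = 94905 · 5184/10545 = 46656.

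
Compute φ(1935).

1008

Factor 1935: 1935 = 3**2 · 5 · 43.
φ(3^2) = 3^1·(3−1) = 3·2 = 6.
φ(5) = 5 − 1 = 4.
φ(43) = 43 − 1 = 42.
Multiply: 6 · 4 · 42 = 1008.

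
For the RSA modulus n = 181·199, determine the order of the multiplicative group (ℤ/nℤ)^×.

φ(pq) = (p−1)(q−1) = 180 · 198 = 35640.

35640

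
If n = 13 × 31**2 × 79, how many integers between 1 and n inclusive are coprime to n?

φ(986947) = 986947 · (1 − 1/13) · (1 − 1/31) · (1 − 1/79)
       = 986947 · 28080/31837 = 870480.

870480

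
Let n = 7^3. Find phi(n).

294

φ(7^3) = 7^2·(7−1) = 49·6 = 294.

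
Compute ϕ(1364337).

803088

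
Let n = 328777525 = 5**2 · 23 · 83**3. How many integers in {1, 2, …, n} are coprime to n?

248555120

φ(5^2) = 5^1·(5−1) = 5·4 = 20.
φ(23) = 23 − 1 = 22.
φ(83^3) = 83^2·(83−1) = 6889·82 = 564898.
Since φ is multiplicative, φ(328777525) = 20 · 22 · 564898 = 248555120.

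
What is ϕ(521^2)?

270920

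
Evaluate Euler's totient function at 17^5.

1336336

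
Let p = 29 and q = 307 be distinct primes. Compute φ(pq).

8568

For distinct primes, φ(pq) = (p−1)(q−1) = 28 × 306 = 8568.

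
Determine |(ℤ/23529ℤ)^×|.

13200

Factor 23529: 23529 = 3 * 11 * 23 * 31.
φ(23529) = 23529 · (1 − 1/3) · (1 − 1/11) · (1 − 1/23) · (1 − 1/31)
       = 23529 · 13200/23529 = 13200.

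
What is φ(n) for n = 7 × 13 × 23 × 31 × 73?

3421440

φ(4736459) = 4736459 · (1 − 1/7) · (1 − 1/13) · (1 − 1/23) · (1 − 1/31) · (1 − 1/73)
       = 4736459 · 3421440/4736459 = 3421440.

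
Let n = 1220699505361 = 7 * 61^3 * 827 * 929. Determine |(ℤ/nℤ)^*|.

φ(7) = 7 − 1 = 6.
φ(61^3) = 61^2·(61−1) = 3721·60 = 223260.
φ(827) = 827 − 1 = 826.
φ(929) = 929 − 1 = 928.
φ(1220699505361) = 6 × 223260 × 826 × 928 = 1026810247680.

1026810247680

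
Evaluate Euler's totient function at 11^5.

146410

φ(11^5) = 11^5 − 11^4 = 161051 − 14641 = 146410.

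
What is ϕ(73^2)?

5256

φ(5329) = 5329 · (1 − 1/73)
       = 5329 · 72/73 = 5256.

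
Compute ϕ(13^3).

φ(2197) = 2197 · (1 − 1/13)
       = 2197 · 12/13 = 2028.

2028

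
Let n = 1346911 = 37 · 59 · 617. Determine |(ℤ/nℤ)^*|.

φ(1346911) = 1346911 · (1 − 1/37) · (1 − 1/59) · (1 − 1/617)
       = 1346911 · 1286208/1346911 = 1286208.

1286208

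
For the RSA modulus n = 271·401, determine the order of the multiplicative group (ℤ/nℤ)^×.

108000

φ(271) = 271 − 1 = 270.
φ(401) = 401 − 1 = 400.
φ(108671) = 270 × 400 = 108000.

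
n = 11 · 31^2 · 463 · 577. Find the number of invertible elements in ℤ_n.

2474841600

φ(11) = 11 − 1 = 10.
φ(31^2) = 31^2 − 31^1 = 961 − 31 = 930.
φ(463) = 463 − 1 = 462.
φ(577) = 577 − 1 = 576.
Multiply: 10 · 930 · 462 · 576 = 2474841600.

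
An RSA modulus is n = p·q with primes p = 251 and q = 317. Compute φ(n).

φ(pq) = (p−1)(q−1) = 250 · 316 = 79000.

79000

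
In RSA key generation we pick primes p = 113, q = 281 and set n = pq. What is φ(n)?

31360

φ(pq) = (p−1)(q−1) = 112 · 280 = 31360.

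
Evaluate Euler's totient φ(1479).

Factor 1479: 1479 = 3 × 17 × 29.
φ(3) = 3 − 1 = 2.
φ(17) = 17 − 1 = 16.
φ(29) = 29 − 1 = 28.
Since φ is multiplicative, φ(1479) = 2 · 16 · 28 = 896.

896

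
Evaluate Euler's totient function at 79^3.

486798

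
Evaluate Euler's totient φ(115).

88

115 = 5 · 23.
φ(115) = 115 · (1 − 1/5) · (1 − 1/23)
       = 115 · 88/115 = 88.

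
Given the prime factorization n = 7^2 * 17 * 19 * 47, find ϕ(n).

556416

φ(7^2) = 7^2 − 7^1 = 49 − 7 = 42.
φ(17) = 17 − 1 = 16.
φ(19) = 19 − 1 = 18.
φ(47) = 47 − 1 = 46.
Since φ is multiplicative, φ(743869) = 42 · 16 · 18 · 46 = 556416.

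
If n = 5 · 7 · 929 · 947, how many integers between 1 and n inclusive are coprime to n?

21069312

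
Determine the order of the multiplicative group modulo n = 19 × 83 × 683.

φ(1077091) = 1077091 · (1 − 1/19) · (1 − 1/83) · (1 − 1/683)
       = 1077091 · 1006632/1077091 = 1006632.

1006632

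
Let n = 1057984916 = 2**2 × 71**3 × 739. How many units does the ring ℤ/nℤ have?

520836120

φ(2^2) = 2^2 − 2^1 = 4 − 2 = 2.
φ(71^3) = 71^2·(71−1) = 5041·70 = 352870.
φ(739) = 739 − 1 = 738.
Since φ is multiplicative, φ(1057984916) = 2 · 352870 · 738 = 520836120.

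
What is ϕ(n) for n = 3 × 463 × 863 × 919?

φ(1101611733) = 1101611733 · (1 − 1/3) · (1 − 1/463) · (1 − 1/863) · (1 − 1/919)
       = 1101611733 · 731175984/1101611733 = 731175984.

731175984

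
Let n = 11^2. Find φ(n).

110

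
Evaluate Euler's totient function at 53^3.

φ(148877) = 148877 · (1 − 1/53)
       = 148877 · 52/53 = 146068.

146068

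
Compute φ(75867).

43560

Factor 75867: 75867 = 3 · 11**3 · 19.
φ(3) = 3 − 1 = 2.
φ(11^3) = 11^3 − 11^2 = 1331 − 121 = 1210.
φ(19) = 19 − 1 = 18.
Multiply: 2 · 1210 · 18 = 43560.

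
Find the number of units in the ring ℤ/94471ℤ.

85176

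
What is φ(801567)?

449280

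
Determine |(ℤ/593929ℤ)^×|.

First factor: 593929 = 7^2 · 17 · 23 · 31.
φ(593929) = 593929 · (1 − 1/7) · (1 − 1/17) · (1 − 1/23) · (1 − 1/31)
       = 593929 · 63360/84847 = 443520.

443520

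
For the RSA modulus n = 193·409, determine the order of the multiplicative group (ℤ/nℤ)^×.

78336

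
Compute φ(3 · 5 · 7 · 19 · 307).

264384

φ(612465) = 612465 · (1 − 1/3) · (1 − 1/5) · (1 − 1/7) · (1 − 1/19) · (1 − 1/307)
       = 612465 · 264384/612465 = 264384.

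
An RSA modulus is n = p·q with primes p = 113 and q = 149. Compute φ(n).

16576

φ(n) = (p − 1)(q − 1) = (113−1)(149−1) = 112·148 = 16576.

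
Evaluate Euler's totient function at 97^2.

9312

φ(9409) = 9409 · (1 − 1/97)
       = 9409 · 96/97 = 9312.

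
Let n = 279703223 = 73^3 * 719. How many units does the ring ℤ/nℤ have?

275487984

φ(73^3) = 73^2·(73−1) = 5329·72 = 383688.
φ(719) = 719 − 1 = 718.
Since φ is multiplicative, φ(279703223) = 383688 · 718 = 275487984.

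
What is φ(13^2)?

156

φ(13^2) = 13^1·(13−1) = 13·12 = 156.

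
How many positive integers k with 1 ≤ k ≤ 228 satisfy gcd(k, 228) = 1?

Factor 228: 228 = 2**2 · 3 · 19.
φ(2^2) = 2^2 − 2^1 = 4 − 2 = 2.
φ(3) = 3 − 1 = 2.
φ(19) = 19 − 1 = 18.
φ(228) = 2 × 2 × 18 = 72.

72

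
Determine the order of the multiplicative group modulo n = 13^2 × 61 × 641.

5990400

φ(13^2) = 13^1·(13−1) = 13·12 = 156.
φ(61) = 61 − 1 = 60.
φ(641) = 641 − 1 = 640.
φ(6608069) = 156 × 60 × 640 = 5990400.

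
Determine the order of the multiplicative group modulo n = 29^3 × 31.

706440

φ(756059) = 756059 · (1 − 1/29) · (1 − 1/31)
       = 756059 · 840/899 = 706440.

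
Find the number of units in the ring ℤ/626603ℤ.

537600

Factor 626603: 626603 = 17 × 29 × 31 × 41.
φ(626603) = 626603 · (1 − 1/17) · (1 − 1/29) · (1 − 1/31) · (1 − 1/41)
       = 626603 · 537600/626603 = 537600.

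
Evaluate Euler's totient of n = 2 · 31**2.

930

φ(1922) = 1922 · (1 − 1/2) · (1 − 1/31)
       = 1922 · 30/62 = 930.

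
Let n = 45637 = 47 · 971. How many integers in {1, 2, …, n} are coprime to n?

φ(47) = 47 − 1 = 46.
φ(971) = 971 − 1 = 970.
Since φ is multiplicative, φ(45637) = 46 · 970 = 44620.

44620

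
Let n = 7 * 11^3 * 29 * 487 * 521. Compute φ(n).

φ(68555259311) = 68555259311 · (1 − 1/7) · (1 − 1/11) · (1 − 1/29) · (1 − 1/487) · (1 − 1/521)
       = 68555259311 · 424569600/566572391 = 51372921600.

51372921600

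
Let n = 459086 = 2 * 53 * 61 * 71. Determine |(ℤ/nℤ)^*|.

218400

φ(459086) = 459086 · (1 − 1/2) · (1 − 1/53) · (1 − 1/61) · (1 − 1/71)
       = 459086 · 218400/459086 = 218400.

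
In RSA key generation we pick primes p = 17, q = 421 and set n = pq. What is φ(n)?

6720

φ(pq) = (p−1)(q−1) = 16 · 420 = 6720.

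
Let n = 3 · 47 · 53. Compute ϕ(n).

φ(7473) = 7473 · (1 − 1/3) · (1 − 1/47) · (1 − 1/53)
       = 7473 · 4784/7473 = 4784.

4784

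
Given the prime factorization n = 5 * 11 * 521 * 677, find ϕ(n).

φ(5) = 5 − 1 = 4.
φ(11) = 11 − 1 = 10.
φ(521) = 521 − 1 = 520.
φ(677) = 677 − 1 = 676.
Since φ is multiplicative, φ(19399435) = 4 · 10 · 520 · 676 = 14060800.

14060800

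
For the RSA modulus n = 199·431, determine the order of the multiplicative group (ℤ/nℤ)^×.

85140

φ(85769) = 85769 · (1 − 1/199) · (1 − 1/431)
       = 85769 · 85140/85769 = 85140.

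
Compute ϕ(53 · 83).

4264

φ(4399) = 4399 · (1 − 1/53) · (1 − 1/83)
       = 4399 · 4264/4399 = 4264.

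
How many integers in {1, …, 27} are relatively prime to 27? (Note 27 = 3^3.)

18

φ(3^3) = 3^3 − 3^2 = 27 − 9 = 18.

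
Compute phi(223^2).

φ(49729) = 49729 · (1 − 1/223)
       = 49729 · 222/223 = 49506.

49506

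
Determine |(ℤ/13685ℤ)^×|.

8448

Prime factorization: 13685 = 5 · 7 · 17 · 23.
φ(13685) = 13685 · (1 − 1/5) · (1 − 1/7) · (1 − 1/17) · (1 − 1/23)
       = 13685 · 8448/13685 = 8448.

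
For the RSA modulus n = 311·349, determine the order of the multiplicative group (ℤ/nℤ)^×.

φ(311) = 311 − 1 = 310.
φ(349) = 349 − 1 = 348.
φ(108539) = 310 × 348 = 107880.

107880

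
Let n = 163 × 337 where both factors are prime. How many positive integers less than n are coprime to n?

54432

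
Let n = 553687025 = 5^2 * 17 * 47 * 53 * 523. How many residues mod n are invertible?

399559680

φ(553687025) = 553687025 · (1 − 1/5) · (1 − 1/17) · (1 − 1/47) · (1 − 1/53) · (1 − 1/523)
       = 553687025 · 79911936/110737405 = 399559680.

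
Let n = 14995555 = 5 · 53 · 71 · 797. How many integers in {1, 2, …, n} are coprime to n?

11589760

φ(5) = 5 − 1 = 4.
φ(53) = 53 − 1 = 52.
φ(71) = 71 − 1 = 70.
φ(797) = 797 − 1 = 796.
Multiply: 4 · 52 · 70 · 796 = 11589760.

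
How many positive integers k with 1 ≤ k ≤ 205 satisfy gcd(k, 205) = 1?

160

Prime factorization: 205 = 5 · 41.
φ(5) = 5 − 1 = 4.
φ(41) = 41 − 1 = 40.
Since φ is multiplicative, φ(205) = 4 · 40 = 160.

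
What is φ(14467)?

12672

First factor: 14467 = 17 · 23 · 37.
φ(17) = 17 − 1 = 16.
φ(23) = 23 − 1 = 22.
φ(37) = 37 − 1 = 36.
Multiply: 16 · 22 · 36 = 12672.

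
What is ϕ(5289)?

3360

Factor 5289: 5289 = 3 · 41 · 43.
φ(5289) = 5289 · (1 − 1/3) · (1 − 1/41) · (1 − 1/43)
       = 5289 · 3360/5289 = 3360.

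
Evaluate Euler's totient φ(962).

432

962 = 2 · 13 · 37.
φ(2) = 2 − 1 = 1.
φ(13) = 13 − 1 = 12.
φ(37) = 37 − 1 = 36.
Multiply: 1 · 12 · 36 = 432.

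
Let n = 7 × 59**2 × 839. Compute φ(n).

φ(20443913) = 20443913 · (1 − 1/7) · (1 − 1/59) · (1 − 1/839)
       = 20443913 · 291624/346507 = 17205816.

17205816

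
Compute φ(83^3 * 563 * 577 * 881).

160920550010880

φ(163641854867297) = 163641854867297 · (1 − 1/83) · (1 − 1/563) · (1 − 1/577) · (1 − 1/881)
       = 163641854867297 · 23359057920/23754079673 = 160920550010880.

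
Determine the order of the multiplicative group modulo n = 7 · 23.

132

φ(161) = 161 · (1 − 1/7) · (1 − 1/23)
       = 161 · 132/161 = 132.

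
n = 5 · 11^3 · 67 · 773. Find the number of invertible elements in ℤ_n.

φ(344669105) = 344669105 · (1 − 1/5) · (1 − 1/11) · (1 − 1/67) · (1 − 1/773)
       = 344669105 · 2038080/2848505 = 246607680.

246607680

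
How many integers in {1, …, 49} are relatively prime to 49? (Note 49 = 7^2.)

φ(49) = 49 · (1 − 1/7)
       = 49 · 6/7 = 42.

42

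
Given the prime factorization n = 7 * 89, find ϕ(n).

528

φ(7) = 7 − 1 = 6.
φ(89) = 89 − 1 = 88.
Multiply: 6 · 88 = 528.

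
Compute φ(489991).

414720

Factor 489991: 489991 = 17 · 19 · 37 · 41.
φ(489991) = 489991 · (1 − 1/17) · (1 − 1/19) · (1 − 1/37) · (1 − 1/41)
       = 489991 · 414720/489991 = 414720.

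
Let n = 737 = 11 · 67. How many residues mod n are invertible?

φ(737) = 737 · (1 − 1/11) · (1 − 1/67)
       = 737 · 660/737 = 660.

660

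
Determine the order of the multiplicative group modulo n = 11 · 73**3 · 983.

φ(4206440821) = 4206440821 · (1 − 1/11) · (1 − 1/73) · (1 − 1/983)
       = 4206440821 · 707040/789349 = 3767816160.

3767816160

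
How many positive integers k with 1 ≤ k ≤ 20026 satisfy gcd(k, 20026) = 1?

8640

Factor 20026: 20026 = 2 × 17 × 19 × 31.
φ(2) = 2 − 1 = 1.
φ(17) = 17 − 1 = 16.
φ(19) = 19 − 1 = 18.
φ(31) = 31 − 1 = 30.
φ(20026) = 1 × 16 × 18 × 30 = 8640.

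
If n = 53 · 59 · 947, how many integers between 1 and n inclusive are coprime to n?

2853136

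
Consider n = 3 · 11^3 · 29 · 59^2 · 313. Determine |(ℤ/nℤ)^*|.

72344912640

φ(126166968741) = 126166968741 · (1 − 1/3) · (1 − 1/11) · (1 − 1/29) · (1 − 1/59) · (1 − 1/313)
       = 126166968741 · 10133760/17672919 = 72344912640.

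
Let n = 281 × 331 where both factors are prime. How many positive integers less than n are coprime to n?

92400

φ(pq) = (p−1)(q−1) = 280 · 330 = 92400.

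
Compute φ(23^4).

φ(23^4) = 23^4 − 23^3 = 279841 − 12167 = 267674.

267674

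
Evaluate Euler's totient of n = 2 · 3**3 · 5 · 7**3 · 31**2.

19686240

φ(88998210) = 88998210 · (1 − 1/2) · (1 − 1/3) · (1 − 1/5) · (1 − 1/7) · (1 − 1/31)
       = 88998210 · 1440/6510 = 19686240.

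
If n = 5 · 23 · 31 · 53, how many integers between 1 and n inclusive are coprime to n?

φ(5) = 5 − 1 = 4.
φ(23) = 23 − 1 = 22.
φ(31) = 31 − 1 = 30.
φ(53) = 53 − 1 = 52.
Multiply: 4 · 22 · 30 · 52 = 137280.

137280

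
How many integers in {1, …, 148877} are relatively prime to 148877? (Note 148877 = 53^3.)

φ(148877) = 148877 · (1 − 1/53)
       = 148877 · 52/53 = 146068.

146068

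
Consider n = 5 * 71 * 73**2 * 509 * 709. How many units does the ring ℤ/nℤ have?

529310315520

φ(5) = 5 − 1 = 4.
φ(71) = 71 − 1 = 70.
φ(73^2) = 73^2 − 73^1 = 5329 − 73 = 5256.
φ(509) = 509 − 1 = 508.
φ(709) = 709 − 1 = 708.
Multiply: 4 · 70 · 5256 · 508 · 708 = 529310315520.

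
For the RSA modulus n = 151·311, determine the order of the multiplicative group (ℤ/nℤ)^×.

46500

φ(n) = (p − 1)(q − 1) = (151−1)(311−1) = 150·310 = 46500.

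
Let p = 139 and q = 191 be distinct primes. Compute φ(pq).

For distinct primes, φ(pq) = (p−1)(q−1) = 138 × 190 = 26220.

26220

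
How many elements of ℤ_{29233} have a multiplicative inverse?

26400

Prime factorization: 29233 = 23 × 31 × 41.
φ(29233) = 29233 · (1 − 1/23) · (1 − 1/31) · (1 − 1/41)
       = 29233 · 26400/29233 = 26400.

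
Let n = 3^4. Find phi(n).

φ(81) = 81 · (1 − 1/3)
       = 81 · 2/3 = 54.

54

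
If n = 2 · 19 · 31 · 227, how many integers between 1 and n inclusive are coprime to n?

φ(2) = 2 − 1 = 1.
φ(19) = 19 − 1 = 18.
φ(31) = 31 − 1 = 30.
φ(227) = 227 − 1 = 226.
Multiply: 1 · 18 · 30 · 226 = 122040.

122040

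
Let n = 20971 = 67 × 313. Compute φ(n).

20592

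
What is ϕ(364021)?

Factor 364021: 364021 = 7^2 · 17 · 19 · 23.
φ(7^2) = 7^1·(7−1) = 7·6 = 42.
φ(17) = 17 − 1 = 16.
φ(19) = 19 − 1 = 18.
φ(23) = 23 − 1 = 22.
Since φ is multiplicative, φ(364021) = 42 · 16 · 18 · 22 = 266112.

266112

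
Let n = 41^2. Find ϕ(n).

1640

φ(1681) = 1681 · (1 − 1/41)
       = 1681 · 40/41 = 1640.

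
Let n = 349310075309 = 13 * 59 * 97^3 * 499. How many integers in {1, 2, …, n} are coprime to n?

φ(349310075309) = 349310075309 · (1 − 1/13) · (1 − 1/59) · (1 − 1/97) · (1 − 1/499)
       = 349310075309 · 33274368/37125101 = 313078528512.

313078528512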